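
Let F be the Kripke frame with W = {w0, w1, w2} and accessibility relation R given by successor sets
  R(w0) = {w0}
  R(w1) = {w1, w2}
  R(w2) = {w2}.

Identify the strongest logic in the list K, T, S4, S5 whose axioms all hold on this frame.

Reflexive (axiom T): yes — every world is R-related to itself.
Transitive (axiom 4): yes — every two-step R-path is closed by a direct edge.
Euclidean (axiom 5): no — w1 R w2 and w1 R w1, but not w2 R w1.
So F validates K, T, S4; S5 would additionally require R to be Euclidean. The strongest is S4.

S4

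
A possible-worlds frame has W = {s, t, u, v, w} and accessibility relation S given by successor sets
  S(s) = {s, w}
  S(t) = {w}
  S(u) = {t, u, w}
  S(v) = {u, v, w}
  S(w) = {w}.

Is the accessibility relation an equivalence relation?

No

Reflexive: no — t is not related to itself.
Symmetric: no — s S w but not w S s.
Transitive: no — v S u and u S t, but not v S t.
So S is not an equivalence relation.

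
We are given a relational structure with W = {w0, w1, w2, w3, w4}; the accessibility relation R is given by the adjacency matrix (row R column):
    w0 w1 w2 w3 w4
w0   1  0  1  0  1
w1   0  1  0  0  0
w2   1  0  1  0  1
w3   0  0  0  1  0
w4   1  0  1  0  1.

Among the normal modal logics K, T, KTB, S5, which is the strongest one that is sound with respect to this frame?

S5

Reflexive (axiom T): yes — every world is R-related to itself.
Symmetric (axiom B): yes — every pair in R has its reverse in R.
Euclidean (axiom 5): yes — any two successors of a common world are R-related.
So F validates K, T, KTB, S5. The strongest is S5.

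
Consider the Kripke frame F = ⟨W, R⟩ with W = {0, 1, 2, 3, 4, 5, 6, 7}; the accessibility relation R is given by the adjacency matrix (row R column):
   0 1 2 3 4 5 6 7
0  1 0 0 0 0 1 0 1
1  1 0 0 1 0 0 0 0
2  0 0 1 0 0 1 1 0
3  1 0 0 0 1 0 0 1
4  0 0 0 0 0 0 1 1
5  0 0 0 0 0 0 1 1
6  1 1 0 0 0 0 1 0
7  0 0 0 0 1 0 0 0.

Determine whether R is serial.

Yes

Serial: yes — every world has a successor (e.g. 0 R 0).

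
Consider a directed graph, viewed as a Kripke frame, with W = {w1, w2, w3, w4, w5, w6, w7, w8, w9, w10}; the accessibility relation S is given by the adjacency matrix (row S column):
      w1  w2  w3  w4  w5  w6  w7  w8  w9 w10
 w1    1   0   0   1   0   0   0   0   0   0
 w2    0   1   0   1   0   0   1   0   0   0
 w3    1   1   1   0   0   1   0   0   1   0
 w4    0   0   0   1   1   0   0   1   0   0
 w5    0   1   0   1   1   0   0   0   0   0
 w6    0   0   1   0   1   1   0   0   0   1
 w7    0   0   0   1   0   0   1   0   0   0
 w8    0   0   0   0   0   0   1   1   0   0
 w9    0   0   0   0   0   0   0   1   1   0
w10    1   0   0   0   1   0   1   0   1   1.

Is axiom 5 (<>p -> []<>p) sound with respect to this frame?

Axiom 5 corresponds to the accessibility relation being Euclidean.
Euclidean: no — w10 S w1 and w10 S w5, but not w1 S w5.

No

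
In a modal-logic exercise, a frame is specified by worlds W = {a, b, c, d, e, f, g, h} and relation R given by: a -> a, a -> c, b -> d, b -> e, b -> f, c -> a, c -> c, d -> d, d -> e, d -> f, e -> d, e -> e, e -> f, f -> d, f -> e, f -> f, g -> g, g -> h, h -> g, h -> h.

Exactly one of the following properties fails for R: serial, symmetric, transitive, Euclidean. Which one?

symmetric

Serial: yes — every world has a successor (e.g. a R a).
Symmetric: no — b R d but not d R b.
Transitive: yes — every two-step R-path is closed by a direct edge.
Euclidean: yes — any two successors of a common world are R-related.
Only symmetric fails.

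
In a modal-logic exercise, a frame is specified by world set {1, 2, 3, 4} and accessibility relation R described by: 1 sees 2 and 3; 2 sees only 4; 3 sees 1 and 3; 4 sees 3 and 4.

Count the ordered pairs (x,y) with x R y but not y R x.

3

Enumerating: (1,2), (2,4), (4,3).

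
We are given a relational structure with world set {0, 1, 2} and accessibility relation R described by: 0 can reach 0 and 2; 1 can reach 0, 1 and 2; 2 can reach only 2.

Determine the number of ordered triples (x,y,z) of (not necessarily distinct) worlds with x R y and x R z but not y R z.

Enumerating: (0,2,0), (1,0,1), (1,2,0), (1,2,1).

4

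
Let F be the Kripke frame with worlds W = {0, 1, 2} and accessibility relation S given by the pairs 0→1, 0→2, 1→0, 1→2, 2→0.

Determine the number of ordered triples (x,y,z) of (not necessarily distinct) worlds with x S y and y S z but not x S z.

Enumerating: (0,1,0), (0,2,0), (1,0,1), (2,0,1), (2,0,2).

5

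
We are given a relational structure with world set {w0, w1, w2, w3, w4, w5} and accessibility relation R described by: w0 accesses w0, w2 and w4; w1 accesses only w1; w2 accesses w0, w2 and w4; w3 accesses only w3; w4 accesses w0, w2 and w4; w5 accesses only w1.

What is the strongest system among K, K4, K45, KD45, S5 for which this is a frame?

Transitive (axiom 4): yes — every two-step R-path is closed by a direct edge.
Euclidean (axiom 5): yes — any two successors of a common world are R-related.
Serial (axiom D): yes — every world has a successor (e.g. w0 R w0).
Reflexive (axiom T): no — w5 is not related to itself.
So F validates K, K4, K45, KD45; S5 would additionally require R to be reflexive. The strongest is KD45.

KD45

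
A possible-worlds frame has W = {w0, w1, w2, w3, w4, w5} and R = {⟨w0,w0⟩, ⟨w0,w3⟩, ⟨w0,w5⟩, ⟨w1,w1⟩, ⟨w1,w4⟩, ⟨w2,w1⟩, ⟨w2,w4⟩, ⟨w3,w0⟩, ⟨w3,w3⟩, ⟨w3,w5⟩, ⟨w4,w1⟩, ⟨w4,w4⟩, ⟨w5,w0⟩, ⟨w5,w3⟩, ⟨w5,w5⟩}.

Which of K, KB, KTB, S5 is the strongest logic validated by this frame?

K

Symmetric (axiom B): no — w2 R w1 but not w1 R w2.
Reflexive (axiom T): no — w2 is not related to itself.
Euclidean (axiom 5): yes — any two successors of a common world are R-related.
So F validates K; KB would additionally require R to be symmetric. The strongest is K.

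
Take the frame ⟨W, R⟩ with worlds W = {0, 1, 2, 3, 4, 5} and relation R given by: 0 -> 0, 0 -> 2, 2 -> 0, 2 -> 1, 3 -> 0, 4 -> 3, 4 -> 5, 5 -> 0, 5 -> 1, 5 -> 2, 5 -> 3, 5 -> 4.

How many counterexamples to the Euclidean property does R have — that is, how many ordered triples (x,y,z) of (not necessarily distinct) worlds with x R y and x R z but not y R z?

Enumerating: (0,2,2), (2,0,1), (2,1,0), (2,1,1), (4,3,3), (4,3,5), (4,5,5), (5,0,1), (5,0,3), (5,0,4), (5,1,0), (5,1,1), … and 14 more.
Total: 26.

26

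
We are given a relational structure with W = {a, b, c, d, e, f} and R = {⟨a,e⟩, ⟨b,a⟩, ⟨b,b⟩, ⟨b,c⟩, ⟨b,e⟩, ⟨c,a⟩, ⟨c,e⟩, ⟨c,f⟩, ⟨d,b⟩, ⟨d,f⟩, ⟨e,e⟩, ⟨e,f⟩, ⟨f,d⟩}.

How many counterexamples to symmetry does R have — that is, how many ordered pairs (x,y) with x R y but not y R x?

9

Enumerating: (a,e), (b,a), (b,c), (b,e), (c,a), (c,e), (c,f), (d,b), (e,f).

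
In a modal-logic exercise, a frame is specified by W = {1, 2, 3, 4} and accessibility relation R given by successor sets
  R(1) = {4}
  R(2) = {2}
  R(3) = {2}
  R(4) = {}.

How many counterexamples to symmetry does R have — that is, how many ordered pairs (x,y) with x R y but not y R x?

2

Enumerating: (1,4), (3,2).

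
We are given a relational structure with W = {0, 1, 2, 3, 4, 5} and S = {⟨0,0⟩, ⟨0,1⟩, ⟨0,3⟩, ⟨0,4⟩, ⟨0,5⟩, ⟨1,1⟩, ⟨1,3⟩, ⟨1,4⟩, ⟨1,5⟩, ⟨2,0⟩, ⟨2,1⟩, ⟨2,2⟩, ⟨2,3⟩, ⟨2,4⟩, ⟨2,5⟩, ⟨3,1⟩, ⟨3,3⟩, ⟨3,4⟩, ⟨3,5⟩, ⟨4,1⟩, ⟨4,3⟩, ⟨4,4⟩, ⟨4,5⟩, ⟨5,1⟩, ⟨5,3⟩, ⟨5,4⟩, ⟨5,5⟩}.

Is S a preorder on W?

Yes

Reflexive: yes — every world is S-related to itself.
Transitive: yes — every two-step S-path is closed by a direct edge.
So S is a preorder.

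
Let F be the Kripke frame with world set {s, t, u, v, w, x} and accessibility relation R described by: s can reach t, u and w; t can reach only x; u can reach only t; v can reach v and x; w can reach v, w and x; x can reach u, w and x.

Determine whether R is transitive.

Transitive: no — s R t and t R x, but not s R x.

No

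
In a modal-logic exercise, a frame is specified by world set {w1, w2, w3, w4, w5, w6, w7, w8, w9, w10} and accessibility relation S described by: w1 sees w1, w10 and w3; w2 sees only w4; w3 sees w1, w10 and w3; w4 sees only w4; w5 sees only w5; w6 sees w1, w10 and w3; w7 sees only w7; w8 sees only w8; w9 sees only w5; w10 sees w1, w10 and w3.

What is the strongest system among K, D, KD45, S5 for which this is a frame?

KD45

Serial (axiom D): yes — every world has a successor (e.g. w1 S w1).
Euclidean (axiom 5): yes — any two successors of a common world are S-related.
Transitive (axiom 4): yes — every two-step S-path is closed by a direct edge.
Reflexive (axiom T): no — w2 is not related to itself.
So F validates K, D, KD45; S5 would additionally require S to be reflexive. The strongest is KD45.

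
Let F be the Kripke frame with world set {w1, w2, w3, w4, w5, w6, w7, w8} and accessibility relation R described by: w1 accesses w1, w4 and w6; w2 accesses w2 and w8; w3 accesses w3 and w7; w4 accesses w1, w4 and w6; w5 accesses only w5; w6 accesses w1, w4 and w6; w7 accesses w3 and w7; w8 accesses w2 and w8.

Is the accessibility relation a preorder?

Reflexive: yes — every world is R-related to itself.
Transitive: yes — every two-step R-path is closed by a direct edge.
So R is a preorder.

Yes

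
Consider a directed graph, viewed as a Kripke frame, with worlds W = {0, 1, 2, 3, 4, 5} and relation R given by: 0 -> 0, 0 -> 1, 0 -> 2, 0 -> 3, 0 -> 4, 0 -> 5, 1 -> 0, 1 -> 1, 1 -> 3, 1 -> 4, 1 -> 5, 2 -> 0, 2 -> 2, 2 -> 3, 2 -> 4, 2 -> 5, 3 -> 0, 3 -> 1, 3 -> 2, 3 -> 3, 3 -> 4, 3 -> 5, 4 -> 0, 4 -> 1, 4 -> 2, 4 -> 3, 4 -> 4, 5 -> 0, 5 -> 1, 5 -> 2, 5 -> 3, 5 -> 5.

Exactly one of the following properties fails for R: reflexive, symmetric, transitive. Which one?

transitive

Reflexive: yes — every world is R-related to itself.
Symmetric: yes — every pair in R has its reverse in R.
Transitive: no — 1 R 0 and 0 R 2, but not 1 R 2.
Only transitive fails.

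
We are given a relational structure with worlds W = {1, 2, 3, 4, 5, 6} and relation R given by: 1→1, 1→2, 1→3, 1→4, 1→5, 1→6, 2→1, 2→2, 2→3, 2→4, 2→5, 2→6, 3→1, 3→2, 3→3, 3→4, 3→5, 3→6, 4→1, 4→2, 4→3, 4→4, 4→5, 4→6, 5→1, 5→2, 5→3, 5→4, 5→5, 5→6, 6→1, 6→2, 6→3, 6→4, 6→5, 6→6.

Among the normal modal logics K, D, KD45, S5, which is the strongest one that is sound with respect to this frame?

Serial (axiom D): yes — every world has a successor (e.g. 1 R 1).
Euclidean (axiom 5): yes — any two successors of a common world are R-related.
Transitive (axiom 4): yes — every two-step R-path is closed by a direct edge.
Reflexive (axiom T): yes — every world is R-related to itself.
So F validates K, D, KD45, S5. The strongest is S5.

S5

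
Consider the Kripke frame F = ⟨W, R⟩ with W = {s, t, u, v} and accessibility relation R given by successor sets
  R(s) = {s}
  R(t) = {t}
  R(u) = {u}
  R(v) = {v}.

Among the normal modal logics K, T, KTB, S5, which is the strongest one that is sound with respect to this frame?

Reflexive (axiom T): yes — every world is R-related to itself.
Symmetric (axiom B): yes — every pair in R has its reverse in R.
Euclidean (axiom 5): yes — any two successors of a common world are R-related.
So F validates K, T, KTB, S5. The strongest is S5.

S5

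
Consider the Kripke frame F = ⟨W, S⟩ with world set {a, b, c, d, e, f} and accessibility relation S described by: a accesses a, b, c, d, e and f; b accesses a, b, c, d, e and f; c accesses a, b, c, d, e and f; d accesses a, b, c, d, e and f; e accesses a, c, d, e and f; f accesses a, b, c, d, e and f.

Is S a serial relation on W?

Yes

Serial: yes — every world has a successor (e.g. a S a).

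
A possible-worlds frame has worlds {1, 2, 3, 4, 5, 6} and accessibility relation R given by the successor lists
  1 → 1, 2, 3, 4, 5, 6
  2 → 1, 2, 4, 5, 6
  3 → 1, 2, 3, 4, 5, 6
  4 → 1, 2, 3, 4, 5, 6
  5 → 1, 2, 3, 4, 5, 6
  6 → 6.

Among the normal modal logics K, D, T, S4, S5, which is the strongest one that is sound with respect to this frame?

Serial (axiom D): yes — every world has a successor (e.g. 1 R 1).
Reflexive (axiom T): yes — every world is R-related to itself.
Transitive (axiom 4): no — 2 R 1 and 1 R 3, but not 2 R 3.
Euclidean (axiom 5): no — 1 R 2 and 1 R 3, but not 2 R 3.
So F validates K, D, T; S4 would additionally require R to be transitive. The strongest is T.

T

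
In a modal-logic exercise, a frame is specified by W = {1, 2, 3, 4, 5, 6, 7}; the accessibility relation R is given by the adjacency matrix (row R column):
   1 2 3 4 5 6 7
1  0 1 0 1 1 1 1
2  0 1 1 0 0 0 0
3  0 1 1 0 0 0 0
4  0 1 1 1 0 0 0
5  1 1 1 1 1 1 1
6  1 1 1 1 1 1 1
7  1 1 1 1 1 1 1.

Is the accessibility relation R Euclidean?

Euclidean: no — 1 R 2 and 1 R 4, but not 2 R 4.

No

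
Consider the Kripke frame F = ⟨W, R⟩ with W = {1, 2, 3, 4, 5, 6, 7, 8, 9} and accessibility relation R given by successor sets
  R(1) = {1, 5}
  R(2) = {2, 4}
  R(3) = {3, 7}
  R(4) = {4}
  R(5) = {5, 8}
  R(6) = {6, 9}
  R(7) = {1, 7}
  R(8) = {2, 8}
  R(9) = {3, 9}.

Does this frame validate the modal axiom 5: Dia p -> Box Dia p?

The schema 5 characterises exactly the Euclidean frames.
Euclidean: no — 1 R 5 and 1 R 1, but not 5 R 1.

No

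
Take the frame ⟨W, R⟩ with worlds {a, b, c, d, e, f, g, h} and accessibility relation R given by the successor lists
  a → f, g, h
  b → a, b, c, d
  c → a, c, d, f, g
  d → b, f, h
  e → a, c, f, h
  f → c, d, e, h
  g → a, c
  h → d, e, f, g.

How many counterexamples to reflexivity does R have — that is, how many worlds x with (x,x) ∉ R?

6

Enumerating: a, d, e, f, g, h.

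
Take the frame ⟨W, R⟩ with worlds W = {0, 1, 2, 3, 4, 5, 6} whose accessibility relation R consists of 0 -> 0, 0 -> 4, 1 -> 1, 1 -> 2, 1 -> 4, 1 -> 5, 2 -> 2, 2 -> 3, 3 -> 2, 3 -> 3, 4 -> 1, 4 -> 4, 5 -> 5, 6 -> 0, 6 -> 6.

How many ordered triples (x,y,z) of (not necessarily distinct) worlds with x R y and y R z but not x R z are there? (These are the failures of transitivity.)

5

Enumerating: (0,4,1), (1,2,3), (4,1,2), (4,1,5), (6,0,4).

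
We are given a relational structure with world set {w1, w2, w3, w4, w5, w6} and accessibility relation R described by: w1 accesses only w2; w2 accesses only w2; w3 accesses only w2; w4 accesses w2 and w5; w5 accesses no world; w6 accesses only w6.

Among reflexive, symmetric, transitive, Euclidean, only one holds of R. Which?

Reflexive: no — w1 is not related to itself.
Symmetric: no — w1 R w2 but not w2 R w1.
Transitive: yes — every two-step R-path is closed by a direct edge.
Euclidean: no — w4 R w2 and w4 R w5, but not w2 R w5.
Only transitive holds.

transitive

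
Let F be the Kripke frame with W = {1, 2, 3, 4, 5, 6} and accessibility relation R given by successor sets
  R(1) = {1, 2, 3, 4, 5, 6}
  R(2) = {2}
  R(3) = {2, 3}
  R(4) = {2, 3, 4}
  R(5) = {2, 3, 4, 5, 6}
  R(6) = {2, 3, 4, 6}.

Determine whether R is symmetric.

Symmetric: no — 1 R 2 but not 2 R 1.

No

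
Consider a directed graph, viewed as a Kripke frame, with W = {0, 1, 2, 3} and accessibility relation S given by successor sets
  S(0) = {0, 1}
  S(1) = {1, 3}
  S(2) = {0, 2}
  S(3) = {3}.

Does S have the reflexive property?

Yes

Reflexive: yes — every world is S-related to itself.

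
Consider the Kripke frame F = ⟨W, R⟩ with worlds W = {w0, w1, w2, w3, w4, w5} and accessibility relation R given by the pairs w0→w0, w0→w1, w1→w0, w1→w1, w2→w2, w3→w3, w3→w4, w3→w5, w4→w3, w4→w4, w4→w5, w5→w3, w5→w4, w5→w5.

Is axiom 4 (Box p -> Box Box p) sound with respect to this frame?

Yes

By correspondence theory, 4 is valid on a frame iff R is transitive.
Transitive: yes — every two-step R-path is closed by a direct edge.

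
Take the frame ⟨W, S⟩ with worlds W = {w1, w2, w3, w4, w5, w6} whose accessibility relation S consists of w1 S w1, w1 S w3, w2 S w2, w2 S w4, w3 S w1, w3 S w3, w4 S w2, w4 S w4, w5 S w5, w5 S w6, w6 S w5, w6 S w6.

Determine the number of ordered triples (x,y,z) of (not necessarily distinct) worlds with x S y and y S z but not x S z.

S is transitive; there are no such tuples.

0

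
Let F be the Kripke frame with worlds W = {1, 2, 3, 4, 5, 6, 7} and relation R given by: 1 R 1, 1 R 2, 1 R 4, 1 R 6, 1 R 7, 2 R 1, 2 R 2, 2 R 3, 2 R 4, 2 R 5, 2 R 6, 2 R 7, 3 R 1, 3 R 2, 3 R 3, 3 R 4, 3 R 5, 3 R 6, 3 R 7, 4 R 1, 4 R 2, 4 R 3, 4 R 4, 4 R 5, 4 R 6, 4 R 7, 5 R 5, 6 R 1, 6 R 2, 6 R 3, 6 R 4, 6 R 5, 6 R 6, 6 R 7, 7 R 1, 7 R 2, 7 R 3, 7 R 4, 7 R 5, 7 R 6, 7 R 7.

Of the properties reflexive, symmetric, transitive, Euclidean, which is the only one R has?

Reflexive: yes — every world is R-related to itself.
Symmetric: no — 2 R 5 but not 5 R 2.
Transitive: no — 1 R 2 and 2 R 3, but not 1 R 3.
Euclidean: no — 2 R 1 and 2 R 3, but not 1 R 3.
Only reflexive holds.

reflexive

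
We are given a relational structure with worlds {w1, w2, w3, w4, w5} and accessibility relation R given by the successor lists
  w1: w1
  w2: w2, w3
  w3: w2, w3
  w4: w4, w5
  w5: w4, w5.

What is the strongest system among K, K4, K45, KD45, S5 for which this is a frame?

Transitive (axiom 4): yes — every two-step R-path is closed by a direct edge.
Euclidean (axiom 5): yes — any two successors of a common world are R-related.
Serial (axiom D): yes — every world has a successor (e.g. w1 R w1).
Reflexive (axiom T): yes — every world is R-related to itself.
So F validates K, K4, K45, KD45, S5. The strongest is S5.

S5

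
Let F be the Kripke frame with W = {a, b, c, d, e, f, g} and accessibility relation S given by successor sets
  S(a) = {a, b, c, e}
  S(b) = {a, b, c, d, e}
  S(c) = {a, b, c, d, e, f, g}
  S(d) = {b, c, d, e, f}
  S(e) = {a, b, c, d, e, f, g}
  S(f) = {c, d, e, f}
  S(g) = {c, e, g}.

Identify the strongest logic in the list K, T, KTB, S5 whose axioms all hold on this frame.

KTB

Reflexive (axiom T): yes — every world is S-related to itself.
Symmetric (axiom B): yes — every pair in S has its reverse in S.
Euclidean (axiom 5): no — b S a and b S d, but not a S d.
So F validates K, T, KTB; S5 would additionally require S to be Euclidean. The strongest is KTB.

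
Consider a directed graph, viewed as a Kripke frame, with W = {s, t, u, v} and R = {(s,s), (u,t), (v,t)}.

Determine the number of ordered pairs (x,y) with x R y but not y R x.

Enumerating: (u,t), (v,t).

2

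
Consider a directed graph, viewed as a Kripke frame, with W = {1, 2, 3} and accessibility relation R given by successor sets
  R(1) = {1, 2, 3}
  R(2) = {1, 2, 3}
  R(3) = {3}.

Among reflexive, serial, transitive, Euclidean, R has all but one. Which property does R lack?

Euclidean

Reflexive: yes — every world is R-related to itself.
Serial: yes — every world has a successor (e.g. 1 R 1).
Transitive: yes — every two-step R-path is closed by a direct edge.
Euclidean: no — 1 R 3 and 1 R 2, but not 3 R 2.
Only Euclidean fails.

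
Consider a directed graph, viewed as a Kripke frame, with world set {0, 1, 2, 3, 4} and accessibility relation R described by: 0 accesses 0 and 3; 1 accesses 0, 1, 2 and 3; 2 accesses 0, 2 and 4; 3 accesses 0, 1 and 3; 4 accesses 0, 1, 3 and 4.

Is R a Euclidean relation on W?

No

Euclidean: no — 1 R 0 and 1 R 2, but not 0 R 2.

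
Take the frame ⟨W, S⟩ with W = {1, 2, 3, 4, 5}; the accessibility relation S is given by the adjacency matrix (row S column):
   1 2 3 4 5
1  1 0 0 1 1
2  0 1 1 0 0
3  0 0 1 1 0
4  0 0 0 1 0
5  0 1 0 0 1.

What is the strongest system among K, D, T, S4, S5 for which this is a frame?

T

Serial (axiom D): yes — every world has a successor (e.g. 1 S 1).
Reflexive (axiom T): yes — every world is S-related to itself.
Transitive (axiom 4): no — 1 S 5 and 5 S 2, but not 1 S 2.
Euclidean (axiom 5): no — 1 S 4 and 1 S 5, but not 4 S 5.
So F validates K, D, T; S4 would additionally require S to be transitive. The strongest is T.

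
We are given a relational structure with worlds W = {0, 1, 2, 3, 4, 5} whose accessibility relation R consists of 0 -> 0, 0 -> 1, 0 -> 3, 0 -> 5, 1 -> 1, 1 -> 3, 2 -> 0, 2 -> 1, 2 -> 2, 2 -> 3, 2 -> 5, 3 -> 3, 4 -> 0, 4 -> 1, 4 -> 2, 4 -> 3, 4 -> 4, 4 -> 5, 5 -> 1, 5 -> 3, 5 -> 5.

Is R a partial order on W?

Yes

Reflexive: yes — every world is R-related to itself.
Transitive: yes — every two-step R-path is closed by a direct edge.
Antisymmetric: yes — no distinct pair is related both ways.
So R is a partial order.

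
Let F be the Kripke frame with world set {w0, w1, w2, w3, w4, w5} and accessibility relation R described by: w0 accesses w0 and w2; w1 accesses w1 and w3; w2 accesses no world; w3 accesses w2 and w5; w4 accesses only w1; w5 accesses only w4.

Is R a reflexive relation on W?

No

Reflexive: no — w2 is not related to itself.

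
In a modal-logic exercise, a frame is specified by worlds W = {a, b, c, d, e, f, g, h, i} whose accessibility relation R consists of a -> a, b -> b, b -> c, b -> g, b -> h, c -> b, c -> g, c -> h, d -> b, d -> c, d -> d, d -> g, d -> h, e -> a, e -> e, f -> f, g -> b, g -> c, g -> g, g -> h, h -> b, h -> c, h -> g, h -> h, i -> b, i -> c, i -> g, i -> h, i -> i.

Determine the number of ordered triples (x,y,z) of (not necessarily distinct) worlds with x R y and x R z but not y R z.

14

Enumerating: (b,c,c), (d,b,d), (d,c,c), (d,c,d), (d,g,d), (d,h,d), (e,a,e), (g,c,c), (h,c,c), (i,b,i), (i,c,c), (i,c,i), (i,g,i), (i,h,i).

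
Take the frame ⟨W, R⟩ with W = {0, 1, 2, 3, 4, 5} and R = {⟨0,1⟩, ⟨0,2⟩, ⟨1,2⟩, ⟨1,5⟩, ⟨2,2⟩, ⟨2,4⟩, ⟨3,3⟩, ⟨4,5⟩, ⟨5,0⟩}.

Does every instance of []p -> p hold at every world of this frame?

No

By correspondence theory, T is valid on a frame iff R is reflexive.
Reflexive: no — 0 is not related to itself.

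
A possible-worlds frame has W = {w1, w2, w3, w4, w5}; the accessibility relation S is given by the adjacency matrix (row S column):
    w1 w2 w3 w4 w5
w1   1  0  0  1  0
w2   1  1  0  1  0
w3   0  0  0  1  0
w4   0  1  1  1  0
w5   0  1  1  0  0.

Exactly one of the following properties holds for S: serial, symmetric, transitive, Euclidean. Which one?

serial

Serial: yes — every world has a successor (e.g. w1 S w1).
Symmetric: no — w1 S w4 but not w4 S w1.
Transitive: no — w1 S w4 and w4 S w2, but not w1 S w2.
Euclidean: no — w2 S w4 and w2 S w1, but not w4 S w1.
Only serial holds.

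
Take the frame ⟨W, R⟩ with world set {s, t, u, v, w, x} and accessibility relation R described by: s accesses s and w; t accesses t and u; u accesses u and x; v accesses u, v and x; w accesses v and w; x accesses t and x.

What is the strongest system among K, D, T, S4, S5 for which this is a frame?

T

Serial (axiom D): yes — every world has a successor (e.g. s R s).
Reflexive (axiom T): yes — every world is R-related to itself.
Transitive (axiom 4): no — s R w and w R v, but not s R v.
Euclidean (axiom 5): no — v R x and v R u, but not x R u.
So F validates K, D, T; S4 would additionally require R to be transitive. The strongest is T.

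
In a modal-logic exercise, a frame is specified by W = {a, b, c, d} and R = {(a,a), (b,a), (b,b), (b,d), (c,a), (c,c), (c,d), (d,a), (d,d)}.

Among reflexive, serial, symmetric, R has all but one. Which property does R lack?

symmetric

Reflexive: yes — every world is R-related to itself.
Serial: yes — every world has a successor (e.g. a R a).
Symmetric: no — b R a but not a R b.
Only symmetric fails.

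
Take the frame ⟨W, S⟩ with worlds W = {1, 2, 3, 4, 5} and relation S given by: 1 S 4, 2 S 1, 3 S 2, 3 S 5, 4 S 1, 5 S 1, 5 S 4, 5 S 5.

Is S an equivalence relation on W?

Reflexive: no — 1 is not related to itself.
Symmetric: no — 2 S 1 but not 1 S 2.
Transitive: no — 2 S 1 and 1 S 4, but not 2 S 4.
So S is not an equivalence relation.

No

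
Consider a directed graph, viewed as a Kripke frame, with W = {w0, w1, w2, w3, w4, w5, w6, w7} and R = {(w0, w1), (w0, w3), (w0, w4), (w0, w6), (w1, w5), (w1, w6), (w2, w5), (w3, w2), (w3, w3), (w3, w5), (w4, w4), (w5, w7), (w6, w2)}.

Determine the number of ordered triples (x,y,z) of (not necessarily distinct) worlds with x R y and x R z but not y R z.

25

Enumerating: (w0,w1,w1), (w0,w1,w3), (w0,w1,w4), (w0,w3,w1), (w0,w3,w4), (w0,w3,w6), (w0,w4,w1), (w0,w4,w3), (w0,w4,w6), (w0,w6,w1), (w0,w6,w3), (w0,w6,w4), … and 13 more.
Total: 25.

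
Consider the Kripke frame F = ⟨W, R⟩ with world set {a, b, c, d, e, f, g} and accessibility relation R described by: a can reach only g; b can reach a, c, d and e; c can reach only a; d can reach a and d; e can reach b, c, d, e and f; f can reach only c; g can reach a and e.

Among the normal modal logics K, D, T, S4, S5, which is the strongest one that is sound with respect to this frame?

D

Serial (axiom D): yes — every world has a successor (e.g. a R g).
Reflexive (axiom T): no — a is not related to itself.
Transitive (axiom 4): no — a R g and g R e, but not a R e.
Euclidean (axiom 5): no — b R a and b R c, but not a R c.
So F validates K, D; T would additionally require R to be reflexive. The strongest is D.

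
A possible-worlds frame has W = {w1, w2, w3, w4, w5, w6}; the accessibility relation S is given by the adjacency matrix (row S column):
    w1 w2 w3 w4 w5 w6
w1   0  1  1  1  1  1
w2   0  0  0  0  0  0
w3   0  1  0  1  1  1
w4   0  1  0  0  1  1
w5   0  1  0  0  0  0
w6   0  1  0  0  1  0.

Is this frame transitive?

Transitive: yes — every two-step S-path is closed by a direct edge.

Yes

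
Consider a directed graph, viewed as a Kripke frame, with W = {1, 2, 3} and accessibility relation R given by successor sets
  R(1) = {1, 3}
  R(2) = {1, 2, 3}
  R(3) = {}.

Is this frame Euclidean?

No

Euclidean: no — 2 R 3 and 2 R 1, but not 3 R 1.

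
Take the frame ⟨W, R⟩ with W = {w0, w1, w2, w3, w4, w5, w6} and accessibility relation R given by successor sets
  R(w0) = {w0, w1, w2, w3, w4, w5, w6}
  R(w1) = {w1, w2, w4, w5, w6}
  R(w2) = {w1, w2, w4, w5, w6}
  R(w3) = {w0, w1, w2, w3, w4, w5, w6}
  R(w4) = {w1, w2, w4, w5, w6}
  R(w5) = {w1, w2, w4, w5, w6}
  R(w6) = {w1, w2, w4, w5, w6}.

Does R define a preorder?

Yes

Reflexive: yes — every world is R-related to itself.
Transitive: yes — every two-step R-path is closed by a direct edge.
So R is a preorder.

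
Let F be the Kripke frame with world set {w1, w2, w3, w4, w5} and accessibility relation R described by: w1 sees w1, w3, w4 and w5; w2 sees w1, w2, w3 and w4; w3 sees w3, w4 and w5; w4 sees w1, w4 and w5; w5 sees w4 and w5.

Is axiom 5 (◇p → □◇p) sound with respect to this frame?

Axiom 5 corresponds to the accessibility relation being Euclidean.
Euclidean: no — w1 R w4 and w1 R w3, but not w4 R w3.

No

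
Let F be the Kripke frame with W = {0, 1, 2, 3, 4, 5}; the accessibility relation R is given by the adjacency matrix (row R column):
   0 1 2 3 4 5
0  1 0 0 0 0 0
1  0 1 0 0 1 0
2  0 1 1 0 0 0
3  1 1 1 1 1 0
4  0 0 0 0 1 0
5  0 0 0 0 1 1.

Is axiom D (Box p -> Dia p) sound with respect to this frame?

By correspondence theory, D is valid on a frame iff R is serial.
Serial: yes — every world has a successor (e.g. 0 R 0).

Yes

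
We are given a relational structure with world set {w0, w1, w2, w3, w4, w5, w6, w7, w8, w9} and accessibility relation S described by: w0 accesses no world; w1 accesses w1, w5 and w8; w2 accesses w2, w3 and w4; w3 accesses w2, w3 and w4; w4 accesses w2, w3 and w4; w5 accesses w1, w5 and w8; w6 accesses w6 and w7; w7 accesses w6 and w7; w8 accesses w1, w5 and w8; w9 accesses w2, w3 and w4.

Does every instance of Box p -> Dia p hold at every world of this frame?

No

Axiom D corresponds to the accessibility relation being serial.
Serial: no — w0 has no S-successor.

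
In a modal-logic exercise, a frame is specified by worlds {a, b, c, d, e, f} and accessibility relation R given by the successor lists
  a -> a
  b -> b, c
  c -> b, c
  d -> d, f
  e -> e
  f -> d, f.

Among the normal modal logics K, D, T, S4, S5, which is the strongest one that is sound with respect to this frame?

S5

Serial (axiom D): yes — every world has a successor (e.g. a R a).
Reflexive (axiom T): yes — every world is R-related to itself.
Transitive (axiom 4): yes — every two-step R-path is closed by a direct edge.
Euclidean (axiom 5): yes — any two successors of a common world are R-related.
So F validates K, D, T, S4, S5. The strongest is S5.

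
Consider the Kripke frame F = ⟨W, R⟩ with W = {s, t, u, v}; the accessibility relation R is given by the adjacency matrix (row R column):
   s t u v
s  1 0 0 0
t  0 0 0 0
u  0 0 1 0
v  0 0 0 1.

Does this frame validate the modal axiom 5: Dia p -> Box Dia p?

Yes

Axiom 5 corresponds to the accessibility relation being Euclidean.
Euclidean: yes — any two successors of a common world are R-related.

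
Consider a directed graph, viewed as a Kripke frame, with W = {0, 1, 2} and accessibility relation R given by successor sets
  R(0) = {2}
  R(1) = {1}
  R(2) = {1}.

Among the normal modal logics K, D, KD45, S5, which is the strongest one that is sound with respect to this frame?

Serial (axiom D): yes — every world has a successor (e.g. 0 R 2).
Euclidean (axiom 5): no — 0 R 2 and 0 R 2, but not 2 R 2.
Transitive (axiom 4): no — 0 R 2 and 2 R 1, but not 0 R 1.
Reflexive (axiom T): no — 0 is not related to itself.
So F validates K, D; KD45 would additionally require R to be Euclidean and transitive. The strongest is D.

D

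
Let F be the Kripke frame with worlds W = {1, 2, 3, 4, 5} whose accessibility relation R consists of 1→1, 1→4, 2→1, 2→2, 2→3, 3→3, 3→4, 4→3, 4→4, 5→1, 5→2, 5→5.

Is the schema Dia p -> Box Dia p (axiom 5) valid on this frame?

No

Axiom 5 corresponds to the accessibility relation being Euclidean.
Euclidean: no — 2 R 1 and 2 R 3, but not 1 R 3.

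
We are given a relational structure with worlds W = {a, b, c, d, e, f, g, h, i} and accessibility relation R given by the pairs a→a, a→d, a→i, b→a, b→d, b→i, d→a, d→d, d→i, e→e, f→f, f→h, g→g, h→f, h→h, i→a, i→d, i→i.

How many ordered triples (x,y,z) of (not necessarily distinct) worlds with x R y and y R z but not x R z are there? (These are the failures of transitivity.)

R is transitive; there are no such tuples.

0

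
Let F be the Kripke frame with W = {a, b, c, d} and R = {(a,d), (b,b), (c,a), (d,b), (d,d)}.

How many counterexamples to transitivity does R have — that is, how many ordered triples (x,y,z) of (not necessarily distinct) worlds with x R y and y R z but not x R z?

2

Enumerating: (a,d,b), (c,a,d).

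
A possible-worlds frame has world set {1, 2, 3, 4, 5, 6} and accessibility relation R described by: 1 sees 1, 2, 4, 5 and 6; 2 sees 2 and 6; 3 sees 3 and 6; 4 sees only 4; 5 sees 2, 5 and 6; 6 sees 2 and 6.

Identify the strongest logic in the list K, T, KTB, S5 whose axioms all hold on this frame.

Reflexive (axiom T): yes — every world is R-related to itself.
Symmetric (axiom B): no — 1 R 2 but not 2 R 1.
Euclidean (axiom 5): no — 1 R 2 and 1 R 4, but not 2 R 4.
So F validates K, T; KTB would additionally require R to be symmetric. The strongest is T.

T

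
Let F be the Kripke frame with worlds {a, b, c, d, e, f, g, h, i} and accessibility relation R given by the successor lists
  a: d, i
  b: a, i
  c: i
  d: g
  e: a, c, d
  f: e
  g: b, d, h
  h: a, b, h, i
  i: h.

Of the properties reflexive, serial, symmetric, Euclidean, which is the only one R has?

Reflexive: no — a is not related to itself.
Serial: yes — every world has a successor (e.g. a R d).
Symmetric: no — a R d but not d R a.
Euclidean: no — a R d and a R i, but not d R i.
Only serial holds.

serial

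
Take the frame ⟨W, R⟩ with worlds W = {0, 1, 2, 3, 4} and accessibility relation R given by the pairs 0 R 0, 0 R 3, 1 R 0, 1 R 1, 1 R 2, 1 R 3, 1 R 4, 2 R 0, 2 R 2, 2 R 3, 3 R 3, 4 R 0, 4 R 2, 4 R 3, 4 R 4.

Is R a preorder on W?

Yes

Reflexive: yes — every world is R-related to itself.
Transitive: yes — every two-step R-path is closed by a direct edge.
So R is a preorder.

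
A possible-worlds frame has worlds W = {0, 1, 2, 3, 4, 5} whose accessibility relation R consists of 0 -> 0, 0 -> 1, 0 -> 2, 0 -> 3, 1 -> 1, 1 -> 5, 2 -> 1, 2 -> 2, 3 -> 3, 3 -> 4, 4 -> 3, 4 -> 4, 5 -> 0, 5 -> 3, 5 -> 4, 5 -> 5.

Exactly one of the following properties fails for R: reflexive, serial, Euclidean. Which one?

Reflexive: yes — every world is R-related to itself.
Serial: yes — every world has a successor (e.g. 0 R 0).
Euclidean: no — 0 R 1 and 0 R 2, but not 1 R 2.
Only Euclidean fails.

Euclidean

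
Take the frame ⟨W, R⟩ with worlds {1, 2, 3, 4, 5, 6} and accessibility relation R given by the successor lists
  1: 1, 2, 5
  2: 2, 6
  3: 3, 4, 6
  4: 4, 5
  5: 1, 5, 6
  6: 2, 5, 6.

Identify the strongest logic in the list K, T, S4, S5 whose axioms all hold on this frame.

T

Reflexive (axiom T): yes — every world is R-related to itself.
Transitive (axiom 4): no — 1 R 2 and 2 R 6, but not 1 R 6.
Euclidean (axiom 5): no — 1 R 2 and 1 R 5, but not 2 R 5.
So F validates K, T; S4 would additionally require R to be transitive. The strongest is T.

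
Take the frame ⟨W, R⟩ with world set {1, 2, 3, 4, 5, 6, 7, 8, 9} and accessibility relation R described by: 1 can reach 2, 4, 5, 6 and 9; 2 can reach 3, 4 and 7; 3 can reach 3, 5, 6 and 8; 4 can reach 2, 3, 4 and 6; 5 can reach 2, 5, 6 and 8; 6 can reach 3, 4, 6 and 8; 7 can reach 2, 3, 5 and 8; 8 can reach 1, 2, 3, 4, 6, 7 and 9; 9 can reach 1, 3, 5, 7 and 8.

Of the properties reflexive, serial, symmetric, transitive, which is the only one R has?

Reflexive: no — 1 is not related to itself.
Serial: yes — every world has a successor (e.g. 1 R 2).
Symmetric: no — 1 R 2 but not 2 R 1.
Transitive: no — 1 R 2 and 2 R 3, but not 1 R 3.
Only serial holds.

serial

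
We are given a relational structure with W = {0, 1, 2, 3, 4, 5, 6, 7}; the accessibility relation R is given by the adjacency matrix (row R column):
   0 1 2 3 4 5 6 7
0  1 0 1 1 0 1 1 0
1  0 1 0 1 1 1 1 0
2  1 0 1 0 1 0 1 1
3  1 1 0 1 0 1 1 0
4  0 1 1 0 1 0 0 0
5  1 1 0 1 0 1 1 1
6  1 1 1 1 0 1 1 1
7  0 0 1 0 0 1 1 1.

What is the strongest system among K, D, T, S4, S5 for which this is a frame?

Serial (axiom D): yes — every world has a successor (e.g. 0 R 0).
Reflexive (axiom T): yes — every world is R-related to itself.
Transitive (axiom 4): no — 0 R 2 and 2 R 4, but not 0 R 4.
Euclidean (axiom 5): no — 0 R 2 and 0 R 3, but not 2 R 3.
So F validates K, D, T; S4 would additionally require R to be transitive. The strongest is T.

T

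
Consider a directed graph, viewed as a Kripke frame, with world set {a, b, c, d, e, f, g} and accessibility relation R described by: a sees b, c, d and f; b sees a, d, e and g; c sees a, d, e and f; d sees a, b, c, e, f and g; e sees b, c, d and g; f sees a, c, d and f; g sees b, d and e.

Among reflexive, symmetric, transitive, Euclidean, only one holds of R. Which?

symmetric

Reflexive: no — a is not related to itself.
Symmetric: yes — every pair in R has its reverse in R.
Transitive: no — a R b and b R e, but not a R e.
Euclidean: no — a R b and a R c, but not b R c.
Only symmetric holds.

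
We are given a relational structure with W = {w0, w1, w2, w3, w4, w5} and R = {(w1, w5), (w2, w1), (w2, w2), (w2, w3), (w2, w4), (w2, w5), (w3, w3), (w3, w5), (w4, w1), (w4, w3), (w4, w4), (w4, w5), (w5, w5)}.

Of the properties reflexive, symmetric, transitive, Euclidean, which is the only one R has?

transitive

Reflexive: no — w0 is not related to itself.
Symmetric: no — w1 R w5 but not w5 R w1.
Transitive: yes — every two-step R-path is closed by a direct edge.
Euclidean: no — w2 R w1 and w2 R w3, but not w1 R w3.
Only transitive holds.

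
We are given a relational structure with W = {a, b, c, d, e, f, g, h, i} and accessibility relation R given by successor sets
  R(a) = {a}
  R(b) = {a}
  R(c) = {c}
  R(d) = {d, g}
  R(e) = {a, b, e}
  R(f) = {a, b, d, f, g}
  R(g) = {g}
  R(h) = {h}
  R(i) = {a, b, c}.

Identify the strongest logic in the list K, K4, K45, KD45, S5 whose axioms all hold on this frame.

Transitive (axiom 4): yes — every two-step R-path is closed by a direct edge.
Euclidean (axiom 5): no — e R a and e R b, but not a R b.
Serial (axiom D): yes — every world has a successor (e.g. a R a).
Reflexive (axiom T): no — b is not related to itself.
So F validates K, K4; K45 would additionally require R to be Euclidean. The strongest is K4.

K4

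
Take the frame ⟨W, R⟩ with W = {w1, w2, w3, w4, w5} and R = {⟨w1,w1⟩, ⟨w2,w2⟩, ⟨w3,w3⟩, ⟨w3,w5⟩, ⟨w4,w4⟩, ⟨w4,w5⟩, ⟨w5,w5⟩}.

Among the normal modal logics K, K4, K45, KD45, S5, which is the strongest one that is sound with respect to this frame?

K4

Transitive (axiom 4): yes — every two-step R-path is closed by a direct edge.
Euclidean (axiom 5): no — w3 R w5 and w3 R w3, but not w5 R w3.
Serial (axiom D): yes — every world has a successor (e.g. w1 R w1).
Reflexive (axiom T): yes — every world is R-related to itself.
So F validates K, K4; K45 would additionally require R to be Euclidean. The strongest is K4.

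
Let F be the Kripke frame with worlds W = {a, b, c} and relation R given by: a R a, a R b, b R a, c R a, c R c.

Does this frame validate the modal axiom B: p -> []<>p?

No

The schema B characterises exactly the symmetric frames.
Symmetric: no — c R a but not a R c.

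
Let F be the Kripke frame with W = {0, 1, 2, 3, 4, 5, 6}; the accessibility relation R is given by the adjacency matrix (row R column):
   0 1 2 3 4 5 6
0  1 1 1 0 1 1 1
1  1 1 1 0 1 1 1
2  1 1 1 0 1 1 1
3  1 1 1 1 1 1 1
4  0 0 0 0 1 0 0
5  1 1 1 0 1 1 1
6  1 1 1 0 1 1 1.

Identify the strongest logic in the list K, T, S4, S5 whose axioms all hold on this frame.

S4

Reflexive (axiom T): yes — every world is R-related to itself.
Transitive (axiom 4): yes — every two-step R-path is closed by a direct edge.
Euclidean (axiom 5): no — 0 R 4 and 0 R 1, but not 4 R 1.
So F validates K, T, S4; S5 would additionally require R to be Euclidean. The strongest is S4.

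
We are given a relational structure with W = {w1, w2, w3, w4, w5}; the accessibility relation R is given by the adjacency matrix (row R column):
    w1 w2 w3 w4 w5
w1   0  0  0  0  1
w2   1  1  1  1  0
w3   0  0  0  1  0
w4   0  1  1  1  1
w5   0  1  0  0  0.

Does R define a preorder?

Reflexive: no — w1 is not related to itself.
Transitive: no — w1 R w5 and w5 R w2, but not w1 R w2.
So R is not a preorder.

No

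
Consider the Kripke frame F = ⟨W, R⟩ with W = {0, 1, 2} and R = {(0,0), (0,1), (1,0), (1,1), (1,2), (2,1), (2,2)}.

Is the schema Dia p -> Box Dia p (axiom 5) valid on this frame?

Axiom 5 corresponds to the accessibility relation being Euclidean.
Euclidean: no — 1 R 0 and 1 R 2, but not 0 R 2.

No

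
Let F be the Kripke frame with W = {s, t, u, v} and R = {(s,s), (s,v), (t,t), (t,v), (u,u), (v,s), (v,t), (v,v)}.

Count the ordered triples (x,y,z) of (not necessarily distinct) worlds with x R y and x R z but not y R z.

2

Enumerating: (v,s,t), (v,t,s).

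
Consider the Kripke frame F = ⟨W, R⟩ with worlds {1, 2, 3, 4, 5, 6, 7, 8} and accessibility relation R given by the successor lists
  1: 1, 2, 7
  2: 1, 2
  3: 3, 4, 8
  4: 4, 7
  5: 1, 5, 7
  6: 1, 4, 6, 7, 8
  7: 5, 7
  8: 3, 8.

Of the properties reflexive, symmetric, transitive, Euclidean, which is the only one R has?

Reflexive: yes — every world is R-related to itself.
Symmetric: no — 1 R 7 but not 7 R 1.
Transitive: no — 1 R 7 and 7 R 5, but not 1 R 5.
Euclidean: no — 1 R 2 and 1 R 7, but not 2 R 7.
Only reflexive holds.

reflexive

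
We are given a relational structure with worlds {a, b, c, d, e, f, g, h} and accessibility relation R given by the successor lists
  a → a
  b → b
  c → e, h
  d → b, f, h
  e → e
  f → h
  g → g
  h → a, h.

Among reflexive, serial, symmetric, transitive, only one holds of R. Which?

Reflexive: no — c is not related to itself.
Serial: yes — every world has a successor (e.g. a R a).
Symmetric: no — c R e but not e R c.
Transitive: no — c R h and h R a, but not c R a.
Only serial holds.

serial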